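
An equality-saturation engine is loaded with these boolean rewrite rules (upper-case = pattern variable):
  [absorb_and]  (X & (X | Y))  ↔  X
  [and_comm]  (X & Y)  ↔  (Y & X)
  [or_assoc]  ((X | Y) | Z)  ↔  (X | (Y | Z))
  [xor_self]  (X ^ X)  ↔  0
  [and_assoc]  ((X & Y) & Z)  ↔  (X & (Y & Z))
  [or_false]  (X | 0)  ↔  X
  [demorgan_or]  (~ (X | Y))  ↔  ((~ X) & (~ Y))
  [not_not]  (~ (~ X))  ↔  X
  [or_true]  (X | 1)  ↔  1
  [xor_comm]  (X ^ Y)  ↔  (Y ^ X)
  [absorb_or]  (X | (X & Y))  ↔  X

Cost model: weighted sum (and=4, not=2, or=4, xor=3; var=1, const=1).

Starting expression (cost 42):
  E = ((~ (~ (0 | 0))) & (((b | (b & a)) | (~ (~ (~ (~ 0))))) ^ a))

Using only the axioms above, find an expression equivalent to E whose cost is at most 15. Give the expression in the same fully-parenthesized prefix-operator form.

1. [not_not →] (~ (~ 0))  →  0;  E = ((~ (~ (0 | 0))) & (((b | (b & a)) | (~ (~ 0))) ^ a))
2. [not_not →] (~ (~ 0))  →  0;  E = ((~ (~ (0 | 0))) & (((b | (b & a)) | 0) ^ a))
3. [absorb_or →] (b | (b & a))  →  b;  E = ((~ (~ (0 | 0))) & ((b | 0) ^ a))
4. [or_false →] (b | 0)  →  b;  E = ((~ (~ (0 | 0))) & (b ^ a))
5. [not_not →] (~ (~ (0 | 0)))  →  (0 | 0);  cost 15 ≤ 15, done

((0 | 0) & (b ^ a))   [cost 15]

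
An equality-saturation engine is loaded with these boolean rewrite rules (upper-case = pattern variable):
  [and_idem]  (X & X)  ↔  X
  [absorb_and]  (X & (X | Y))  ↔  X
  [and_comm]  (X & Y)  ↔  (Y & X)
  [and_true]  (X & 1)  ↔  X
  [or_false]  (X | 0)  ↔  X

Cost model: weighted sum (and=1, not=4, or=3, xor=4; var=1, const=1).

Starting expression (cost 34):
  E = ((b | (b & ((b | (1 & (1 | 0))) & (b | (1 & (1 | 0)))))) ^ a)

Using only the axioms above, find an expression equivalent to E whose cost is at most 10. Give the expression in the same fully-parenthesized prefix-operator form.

((b | b) ^ a)   [cost 10]

step 1: and_idem (→) rewrites ((b | (1 & (1 | 0))) & (b | (1 & (1 | 0)))) into (b | (1 & (1 | 0))), now ((b | (b & (b | (1 & (1 | 0))))) ^ a)
step 2: absorb_and (→) rewrites (1 & (1 | 0)) into 1, now ((b | (b & (b | 1))) ^ a)
step 3: absorb_and (→) rewrites (b & (b | 1)) into b, reaching cost 10 (bound 10)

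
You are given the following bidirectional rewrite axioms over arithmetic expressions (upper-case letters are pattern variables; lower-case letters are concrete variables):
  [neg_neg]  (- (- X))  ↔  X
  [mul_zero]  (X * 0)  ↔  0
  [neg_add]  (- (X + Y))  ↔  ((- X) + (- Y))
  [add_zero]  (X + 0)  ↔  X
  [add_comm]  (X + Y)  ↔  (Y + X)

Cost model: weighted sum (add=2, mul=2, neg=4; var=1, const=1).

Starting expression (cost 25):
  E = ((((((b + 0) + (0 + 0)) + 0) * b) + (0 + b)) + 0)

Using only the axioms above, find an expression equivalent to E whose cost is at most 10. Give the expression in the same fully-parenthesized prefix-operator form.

step 1: add_zero (→) rewrites (((b + 0) + (0 + 0)) + 0) into ((b + 0) + (0 + 0)), now (((((b + 0) + (0 + 0)) * b) + (0 + b)) + 0)
step 2: add_zero (→) rewrites (0 + 0) into 0, now (((((b + 0) + 0) * b) + (0 + b)) + 0)
step 3: add_zero (→) rewrites ((b + 0) + 0) into (b + 0), now ((((b + 0) * b) + (0 + b)) + 0)
step 4: add_zero (→) rewrites ((((b + 0) * b) + (0 + b)) + 0) into (((b + 0) * b) + (0 + b))
step 5: add_zero (→) rewrites (b + 0) into b, reaching cost 10 (bound 10)

((b * b) + (0 + b))   [cost 10]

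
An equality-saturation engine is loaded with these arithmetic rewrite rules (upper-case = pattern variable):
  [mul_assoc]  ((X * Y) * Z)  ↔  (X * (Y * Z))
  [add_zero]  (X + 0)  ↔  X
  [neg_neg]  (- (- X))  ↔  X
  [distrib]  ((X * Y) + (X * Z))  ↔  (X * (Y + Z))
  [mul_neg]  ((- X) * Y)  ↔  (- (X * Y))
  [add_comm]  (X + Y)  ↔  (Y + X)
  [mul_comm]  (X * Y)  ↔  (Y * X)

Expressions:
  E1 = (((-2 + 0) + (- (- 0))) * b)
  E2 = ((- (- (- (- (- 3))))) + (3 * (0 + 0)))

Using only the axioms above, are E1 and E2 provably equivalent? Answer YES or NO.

All listed rules preserve value, hence provable equivalence implies equal values everywhere; look for a separating assignment.
b=0 gives E1 ↦ 0, E2 ↦ -3; values differ ⇒ not provably equivalent.

NO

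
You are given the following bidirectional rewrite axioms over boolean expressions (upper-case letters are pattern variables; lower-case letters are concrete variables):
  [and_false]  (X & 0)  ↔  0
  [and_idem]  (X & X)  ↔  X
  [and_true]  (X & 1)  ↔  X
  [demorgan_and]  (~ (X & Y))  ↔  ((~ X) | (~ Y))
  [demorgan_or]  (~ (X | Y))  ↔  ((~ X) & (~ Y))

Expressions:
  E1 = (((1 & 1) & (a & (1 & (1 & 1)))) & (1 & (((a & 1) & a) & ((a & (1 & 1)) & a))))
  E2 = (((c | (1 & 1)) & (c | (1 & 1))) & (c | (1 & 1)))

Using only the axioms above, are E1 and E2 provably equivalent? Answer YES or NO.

NO

The axioms are sound identities: if E1 ↔* E2 then E1 and E2 evaluate identically under any assignment.
Under a=0, c=0: E1 evaluates to 0, E2 to 1. Distinct ⇒ no rewrite sequence connects them.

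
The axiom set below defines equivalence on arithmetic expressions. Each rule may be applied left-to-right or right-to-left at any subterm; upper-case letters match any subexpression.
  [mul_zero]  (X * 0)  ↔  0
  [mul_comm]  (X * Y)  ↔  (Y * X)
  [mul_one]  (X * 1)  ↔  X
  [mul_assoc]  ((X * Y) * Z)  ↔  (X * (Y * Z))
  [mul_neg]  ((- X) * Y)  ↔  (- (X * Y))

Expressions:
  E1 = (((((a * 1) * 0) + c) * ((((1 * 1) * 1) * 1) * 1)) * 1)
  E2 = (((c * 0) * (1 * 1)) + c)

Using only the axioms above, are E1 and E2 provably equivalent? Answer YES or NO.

YES

(1) ((1 * 1) * 1)  =[mul_one →]=  (1 * 1)    ⊢ (((((a * 1) * 0) + c) * (((1 * 1) * 1) * 1)) * 1)
(2) (a * 1)  =[mul_one →]=  a    ⊢ ((((a * 0) + c) * (((1 * 1) * 1) * 1)) * 1)
(3) ((1 * 1) * 1)  =[mul_one →]=  (1 * 1)    ⊢ ((((a * 0) + c) * ((1 * 1) * 1)) * 1)
(4) (a * 0)  =[mul_zero →]=  0    ⊢ (((0 + c) * ((1 * 1) * 1)) * 1)
(5) (1 * 1)  =[mul_one →]=  1    ⊢ (((0 + c) * (1 * 1)) * 1)
(6) (1 * 1)  =[mul_one →]=  1    ⊢ (((0 + c) * 1) * 1)
(7) ((0 + c) * 1)  =[mul_one →]=  (0 + c)    ⊢ ((0 + c) * 1)
(8) ((0 + c) * 1)  =[mul_one →]=  (0 + c)
(9) 0  =[mul_zero ←]=  (c * 0)    ⊢ ((c * 0) + c)
(10) (c * 0)  =[mul_one ←]=  ((c * 0) * 1)    ⊢ (((c * 0) * 1) + c)
(11) 1  =[mul_one ←]=  (1 * 1)    ⊢ E2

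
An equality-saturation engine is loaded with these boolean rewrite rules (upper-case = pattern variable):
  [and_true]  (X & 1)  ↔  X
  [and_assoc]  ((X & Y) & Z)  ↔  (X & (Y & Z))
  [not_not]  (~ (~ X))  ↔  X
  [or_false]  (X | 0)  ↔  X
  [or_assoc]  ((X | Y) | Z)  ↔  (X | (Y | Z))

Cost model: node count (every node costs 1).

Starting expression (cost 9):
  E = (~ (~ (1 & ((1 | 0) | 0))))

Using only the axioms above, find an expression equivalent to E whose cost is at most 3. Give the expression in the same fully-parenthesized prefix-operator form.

(~ (~ 1))   [cost 3]

1. [or_false →] ((1 | 0) | 0)  →  (1 | 0);  E = (~ (~ (1 & (1 | 0))))
2. [or_false →] (1 | 0)  →  1;  E = (~ (~ (1 & 1)))
3. [and_true →] (1 & 1)  →  1;  cost 3 ≤ 3, done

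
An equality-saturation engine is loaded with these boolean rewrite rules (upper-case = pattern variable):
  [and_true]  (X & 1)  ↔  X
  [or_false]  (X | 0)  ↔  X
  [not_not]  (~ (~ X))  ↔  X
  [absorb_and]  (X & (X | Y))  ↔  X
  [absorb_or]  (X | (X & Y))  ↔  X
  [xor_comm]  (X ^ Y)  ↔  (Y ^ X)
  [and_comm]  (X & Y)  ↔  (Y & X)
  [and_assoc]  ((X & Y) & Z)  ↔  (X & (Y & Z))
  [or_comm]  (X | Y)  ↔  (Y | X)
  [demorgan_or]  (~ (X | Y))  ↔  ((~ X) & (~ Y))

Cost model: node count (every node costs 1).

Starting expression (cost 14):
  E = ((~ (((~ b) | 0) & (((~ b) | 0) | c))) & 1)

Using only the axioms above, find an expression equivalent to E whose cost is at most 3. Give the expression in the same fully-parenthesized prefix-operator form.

(1) (((~ b) | 0) & (((~ b) | 0) | c))  =[absorb_and →]=  ((~ b) | 0)    ⊢ ((~ ((~ b) | 0)) & 1)
(2) ((~ b) | 0)  =[or_false →]=  (~ b)    ⊢ ((~ (~ b)) & 1)
(3) (~ (~ b))  =[not_not →]=  b    ⊢ cost 3, within 3

(b & 1)   [cost 3]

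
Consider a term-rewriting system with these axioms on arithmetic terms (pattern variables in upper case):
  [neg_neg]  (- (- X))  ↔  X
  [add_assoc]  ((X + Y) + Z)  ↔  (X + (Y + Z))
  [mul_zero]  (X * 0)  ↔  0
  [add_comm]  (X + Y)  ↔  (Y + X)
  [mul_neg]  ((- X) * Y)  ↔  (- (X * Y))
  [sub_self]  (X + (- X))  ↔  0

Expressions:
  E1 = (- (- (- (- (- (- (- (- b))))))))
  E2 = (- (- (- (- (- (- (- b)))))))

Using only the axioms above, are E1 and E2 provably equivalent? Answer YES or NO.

The axioms are sound identities: if E1 ↔* E2 then E1 and E2 evaluate identically under any assignment.
Under b=1: E1 evaluates to 1, E2 to -1. Distinct ⇒ no rewrite sequence connects them.

NO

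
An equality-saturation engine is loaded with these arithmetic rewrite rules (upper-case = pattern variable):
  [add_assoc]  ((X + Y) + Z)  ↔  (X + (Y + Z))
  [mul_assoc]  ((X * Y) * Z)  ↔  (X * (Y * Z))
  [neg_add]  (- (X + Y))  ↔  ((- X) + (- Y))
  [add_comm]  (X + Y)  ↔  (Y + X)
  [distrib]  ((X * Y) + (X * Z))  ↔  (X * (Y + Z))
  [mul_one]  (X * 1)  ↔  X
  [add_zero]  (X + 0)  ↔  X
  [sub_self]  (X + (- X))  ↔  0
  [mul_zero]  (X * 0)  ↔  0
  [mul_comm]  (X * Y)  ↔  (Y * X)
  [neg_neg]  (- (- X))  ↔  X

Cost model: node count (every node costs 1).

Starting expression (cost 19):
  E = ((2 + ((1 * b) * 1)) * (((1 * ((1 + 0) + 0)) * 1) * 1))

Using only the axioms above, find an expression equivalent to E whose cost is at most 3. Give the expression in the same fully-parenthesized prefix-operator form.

1. [add_zero →] ((1 + 0) + 0)  →  (1 + 0);  E = ((2 + ((1 * b) * 1)) * (((1 * (1 + 0)) * 1) * 1))
2. [mul_comm →] (1 * b)  →  (b * 1);  E = ((2 + ((b * 1) * 1)) * (((1 * (1 + 0)) * 1) * 1))
3. [add_comm →] (2 + ((b * 1) * 1))  →  (((b * 1) * 1) + 2);  E = ((((b * 1) * 1) + 2) * (((1 * (1 + 0)) * 1) * 1))
4. [mul_one →] (b * 1)  →  b;  E = (((b * 1) + 2) * (((1 * (1 + 0)) * 1) * 1))
5. [mul_one →] ((1 * (1 + 0)) * 1)  →  (1 * (1 + 0));  E = (((b * 1) + 2) * ((1 * (1 + 0)) * 1))
6. [add_zero →] (1 + 0)  →  1;  E = (((b * 1) + 2) * ((1 * 1) * 1))
7. [mul_one →] ((1 * 1) * 1)  →  (1 * 1);  E = (((b * 1) + 2) * (1 * 1))
8. [mul_one →] (1 * 1)  →  1;  E = (((b * 1) + 2) * 1)
9. [mul_one →] (b * 1)  →  b;  E = ((b + 2) * 1)
10. [mul_one →] ((b + 2) * 1)  →  (b + 2);  cost 3 ≤ 3, done

(b + 2)   [cost 3]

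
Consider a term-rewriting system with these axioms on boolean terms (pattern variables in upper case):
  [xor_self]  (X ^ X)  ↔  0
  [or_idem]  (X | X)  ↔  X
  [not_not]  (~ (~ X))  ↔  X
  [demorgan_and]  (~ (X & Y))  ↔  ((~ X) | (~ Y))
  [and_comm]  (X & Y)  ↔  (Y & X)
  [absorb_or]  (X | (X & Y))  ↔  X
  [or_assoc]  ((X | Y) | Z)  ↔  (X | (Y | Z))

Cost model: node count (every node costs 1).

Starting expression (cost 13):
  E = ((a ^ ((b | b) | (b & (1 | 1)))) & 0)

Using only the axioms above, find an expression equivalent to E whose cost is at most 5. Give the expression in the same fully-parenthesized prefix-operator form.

((a ^ b) & 0)   [cost 5]

1. [or_idem →] (b | b)  →  b;  E = ((a ^ (b | (b & (1 | 1)))) & 0)
2. [or_idem →] (1 | 1)  →  1;  E = ((a ^ (b | (b & 1))) & 0)
3. [absorb_or →] (b | (b & 1))  →  b;  cost 5 ≤ 5, done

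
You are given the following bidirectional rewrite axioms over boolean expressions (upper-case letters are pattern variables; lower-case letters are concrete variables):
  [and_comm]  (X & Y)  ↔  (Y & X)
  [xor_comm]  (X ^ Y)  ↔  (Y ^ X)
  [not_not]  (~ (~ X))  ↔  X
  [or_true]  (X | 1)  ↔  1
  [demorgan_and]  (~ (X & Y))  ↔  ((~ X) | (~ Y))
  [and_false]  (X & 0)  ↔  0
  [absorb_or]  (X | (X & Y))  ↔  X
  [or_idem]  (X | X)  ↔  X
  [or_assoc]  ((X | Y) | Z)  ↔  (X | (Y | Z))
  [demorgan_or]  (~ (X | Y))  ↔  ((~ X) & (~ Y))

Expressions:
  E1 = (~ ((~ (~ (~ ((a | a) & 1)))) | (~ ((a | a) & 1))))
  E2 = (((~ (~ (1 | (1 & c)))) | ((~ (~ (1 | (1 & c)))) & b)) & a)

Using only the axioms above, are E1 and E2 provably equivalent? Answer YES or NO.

step 1: not_not (→) rewrites (~ (~ ((a | a) & 1))) into ((a | a) & 1), now (~ ((~ ((a | a) & 1)) | (~ ((a | a) & 1))))
step 2: or_idem (→) rewrites ((~ ((a | a) & 1)) | (~ ((a | a) & 1))) into (~ ((a | a) & 1)), now (~ (~ ((a | a) & 1)))
step 3: or_idem (→) rewrites (a | a) into a, now (~ (~ (a & 1)))
step 4: not_not (→) rewrites (~ (~ (a & 1))) into (a & 1)
step 5: and_comm (→) rewrites (a & 1) into (1 & a)
step 6: absorb_or (←) rewrites 1 into (1 | (1 & c)), now ((1 | (1 & c)) & a)
step 7: not_not (←) rewrites (1 | (1 & c)) into (~ (~ (1 | (1 & c)))), now ((~ (~ (1 | (1 & c)))) & a)
step 8: absorb_or (←) rewrites (~ (~ (1 | (1 & c)))) into ((~ (~ (1 | (1 & c)))) | ((~ (~ (1 | (1 & c)))) & b)), which is E2

YES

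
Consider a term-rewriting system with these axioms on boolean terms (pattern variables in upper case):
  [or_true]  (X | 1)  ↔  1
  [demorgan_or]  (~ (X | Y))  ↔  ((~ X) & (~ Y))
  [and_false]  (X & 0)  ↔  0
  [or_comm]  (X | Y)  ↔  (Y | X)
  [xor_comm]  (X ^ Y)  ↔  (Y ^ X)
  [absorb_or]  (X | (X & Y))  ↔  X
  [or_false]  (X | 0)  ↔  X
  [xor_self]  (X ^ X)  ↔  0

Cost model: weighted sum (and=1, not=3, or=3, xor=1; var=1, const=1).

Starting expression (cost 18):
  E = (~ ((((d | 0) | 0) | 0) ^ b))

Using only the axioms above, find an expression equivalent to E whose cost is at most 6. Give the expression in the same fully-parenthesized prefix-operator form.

(~ (d ^ b))   [cost 6]

(1) ((d | 0) | 0)  =[or_false →]=  (d | 0)    ⊢ (~ (((d | 0) | 0) ^ b))
(2) (d | 0)  =[or_false →]=  d    ⊢ (~ ((d | 0) ^ b))
(3) (d | 0)  =[or_false →]=  d    ⊢ cost 6, within 6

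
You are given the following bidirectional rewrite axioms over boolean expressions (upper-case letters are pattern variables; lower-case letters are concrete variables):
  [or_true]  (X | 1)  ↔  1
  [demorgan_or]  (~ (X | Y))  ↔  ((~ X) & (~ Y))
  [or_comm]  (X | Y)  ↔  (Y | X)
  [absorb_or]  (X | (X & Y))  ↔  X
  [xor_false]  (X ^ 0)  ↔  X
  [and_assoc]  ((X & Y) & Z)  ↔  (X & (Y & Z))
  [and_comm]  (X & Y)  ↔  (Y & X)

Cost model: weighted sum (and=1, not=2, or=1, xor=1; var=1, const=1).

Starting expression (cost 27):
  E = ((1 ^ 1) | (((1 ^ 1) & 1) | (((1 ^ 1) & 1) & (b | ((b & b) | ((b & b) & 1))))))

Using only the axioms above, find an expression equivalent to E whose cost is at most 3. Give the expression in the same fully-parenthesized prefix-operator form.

1. [absorb_or →] ((b & b) | ((b & b) & 1))  →  (b & b);  E = ((1 ^ 1) | (((1 ^ 1) & 1) | (((1 ^ 1) & 1) & (b | (b & b)))))
2. [absorb_or →] (b | (b & b))  →  b;  E = ((1 ^ 1) | (((1 ^ 1) & 1) | (((1 ^ 1) & 1) & b)))
3. [absorb_or →] (((1 ^ 1) & 1) | (((1 ^ 1) & 1) & b))  →  ((1 ^ 1) & 1);  E = ((1 ^ 1) | ((1 ^ 1) & 1))
4. [absorb_or →] ((1 ^ 1) | ((1 ^ 1) & 1))  →  (1 ^ 1);  cost 3 ≤ 3, done

(1 ^ 1)   [cost 3]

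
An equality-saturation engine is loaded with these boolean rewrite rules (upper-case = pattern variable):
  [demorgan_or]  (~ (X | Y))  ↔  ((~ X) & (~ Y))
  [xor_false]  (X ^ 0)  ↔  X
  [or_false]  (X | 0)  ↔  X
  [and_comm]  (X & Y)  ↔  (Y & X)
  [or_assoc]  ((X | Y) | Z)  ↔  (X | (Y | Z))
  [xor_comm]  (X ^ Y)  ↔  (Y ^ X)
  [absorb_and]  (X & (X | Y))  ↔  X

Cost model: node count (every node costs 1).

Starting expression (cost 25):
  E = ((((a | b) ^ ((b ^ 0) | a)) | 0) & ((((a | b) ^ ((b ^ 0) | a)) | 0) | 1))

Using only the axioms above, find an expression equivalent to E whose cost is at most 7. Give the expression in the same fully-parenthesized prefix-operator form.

((a | b) ^ (b | a))   [cost 7]

step 1: absorb_and (→) rewrites ((((a | b) ^ ((b ^ 0) | a)) | 0) & ((((a | b) ^ ((b ^ 0) | a)) | 0) | 1)) into (((a | b) ^ ((b ^ 0) | a)) | 0)
step 2: or_false (→) rewrites (((a | b) ^ ((b ^ 0) | a)) | 0) into ((a | b) ^ ((b ^ 0) | a))
step 3: xor_false (→) rewrites (b ^ 0) into b, reaching cost 7 (bound 7)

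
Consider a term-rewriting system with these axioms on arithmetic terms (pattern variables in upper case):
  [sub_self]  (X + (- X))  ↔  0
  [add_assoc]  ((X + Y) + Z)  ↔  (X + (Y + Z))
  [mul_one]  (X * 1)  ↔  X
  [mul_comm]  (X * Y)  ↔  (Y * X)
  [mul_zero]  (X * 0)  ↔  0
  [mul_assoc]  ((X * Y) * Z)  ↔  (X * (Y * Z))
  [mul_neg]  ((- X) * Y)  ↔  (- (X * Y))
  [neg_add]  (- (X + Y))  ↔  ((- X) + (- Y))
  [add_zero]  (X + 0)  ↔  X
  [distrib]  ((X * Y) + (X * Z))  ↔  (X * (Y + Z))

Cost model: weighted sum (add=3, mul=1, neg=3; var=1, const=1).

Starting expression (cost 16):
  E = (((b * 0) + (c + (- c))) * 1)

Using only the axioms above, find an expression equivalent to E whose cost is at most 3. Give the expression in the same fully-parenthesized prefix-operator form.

1. [sub_self →] (c + (- c))  →  0;  E = (((b * 0) + 0) * 1)
2. [mul_one →] (((b * 0) + 0) * 1)  →  ((b * 0) + 0)
3. [add_zero →] ((b * 0) + 0)  →  (b * 0);  cost 3 ≤ 3, done

(b * 0)   [cost 3]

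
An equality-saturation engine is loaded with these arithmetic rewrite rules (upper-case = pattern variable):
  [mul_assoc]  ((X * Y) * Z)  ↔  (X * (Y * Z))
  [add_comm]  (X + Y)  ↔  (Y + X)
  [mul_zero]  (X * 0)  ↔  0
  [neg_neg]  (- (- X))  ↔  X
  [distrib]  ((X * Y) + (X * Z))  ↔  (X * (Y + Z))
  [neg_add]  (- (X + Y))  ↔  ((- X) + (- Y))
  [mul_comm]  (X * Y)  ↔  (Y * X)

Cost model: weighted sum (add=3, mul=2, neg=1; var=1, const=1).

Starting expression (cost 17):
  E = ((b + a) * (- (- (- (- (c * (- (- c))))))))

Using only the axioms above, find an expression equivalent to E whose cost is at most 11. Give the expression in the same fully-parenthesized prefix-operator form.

((b + a) * (c * c))   [cost 11]

1. [neg_neg →] (- (- c))  →  c;  E = ((b + a) * (- (- (- (- (c * c))))))
2. [neg_neg →] (- (- (- (c * c))))  →  (- (c * c));  E = ((b + a) * (- (- (c * c))))
3. [neg_neg →] (- (- (c * c)))  →  (c * c);  cost 11 ≤ 11, done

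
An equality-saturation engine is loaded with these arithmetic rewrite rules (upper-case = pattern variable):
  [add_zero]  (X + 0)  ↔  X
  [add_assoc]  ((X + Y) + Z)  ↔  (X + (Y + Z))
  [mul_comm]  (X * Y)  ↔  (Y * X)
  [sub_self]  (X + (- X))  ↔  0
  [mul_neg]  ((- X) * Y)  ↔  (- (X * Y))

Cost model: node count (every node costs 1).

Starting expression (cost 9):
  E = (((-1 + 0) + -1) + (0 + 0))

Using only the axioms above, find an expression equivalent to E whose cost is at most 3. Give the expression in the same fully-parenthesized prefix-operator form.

1. [add_zero →] (0 + 0)  →  0;  E = (((-1 + 0) + -1) + 0)
2. [add_zero →] (((-1 + 0) + -1) + 0)  →  ((-1 + 0) + -1)
3. [add_zero →] (-1 + 0)  →  -1;  cost 3 ≤ 3, done

(-1 + -1)   [cost 3]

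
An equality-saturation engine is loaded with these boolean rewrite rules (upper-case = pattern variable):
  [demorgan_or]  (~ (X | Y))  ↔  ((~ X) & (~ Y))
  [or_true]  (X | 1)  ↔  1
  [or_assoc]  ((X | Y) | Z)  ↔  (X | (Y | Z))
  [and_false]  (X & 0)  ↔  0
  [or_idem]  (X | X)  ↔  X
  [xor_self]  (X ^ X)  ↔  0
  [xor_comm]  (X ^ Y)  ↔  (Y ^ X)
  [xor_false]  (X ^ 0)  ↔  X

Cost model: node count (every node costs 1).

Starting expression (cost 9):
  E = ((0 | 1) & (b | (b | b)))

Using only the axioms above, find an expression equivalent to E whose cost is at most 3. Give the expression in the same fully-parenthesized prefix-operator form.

(1 & b)   [cost 3]

1. [or_idem →] (b | b)  →  b;  E = ((0 | 1) & (b | b))
2. [or_idem →] (b | b)  →  b;  E = ((0 | 1) & b)
3. [or_true →] (0 | 1)  →  1;  cost 3 ≤ 3, done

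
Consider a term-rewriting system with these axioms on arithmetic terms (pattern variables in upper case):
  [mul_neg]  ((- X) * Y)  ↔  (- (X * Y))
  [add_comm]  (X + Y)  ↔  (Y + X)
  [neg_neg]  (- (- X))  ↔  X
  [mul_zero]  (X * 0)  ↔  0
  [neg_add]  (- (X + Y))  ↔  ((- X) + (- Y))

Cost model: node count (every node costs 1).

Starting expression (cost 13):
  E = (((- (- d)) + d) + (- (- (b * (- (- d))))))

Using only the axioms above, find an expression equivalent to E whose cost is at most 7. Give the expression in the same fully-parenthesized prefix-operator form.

1. [neg_neg →] (- (- d))  →  d;  E = ((d + d) + (- (- (b * (- (- d))))))
2. [neg_neg →] (- (- (b * (- (- d)))))  →  (b * (- (- d)));  E = ((d + d) + (b * (- (- d))))
3. [neg_neg →] (- (- d))  →  d;  cost 7 ≤ 7, done

((d + d) + (b * d))   [cost 7]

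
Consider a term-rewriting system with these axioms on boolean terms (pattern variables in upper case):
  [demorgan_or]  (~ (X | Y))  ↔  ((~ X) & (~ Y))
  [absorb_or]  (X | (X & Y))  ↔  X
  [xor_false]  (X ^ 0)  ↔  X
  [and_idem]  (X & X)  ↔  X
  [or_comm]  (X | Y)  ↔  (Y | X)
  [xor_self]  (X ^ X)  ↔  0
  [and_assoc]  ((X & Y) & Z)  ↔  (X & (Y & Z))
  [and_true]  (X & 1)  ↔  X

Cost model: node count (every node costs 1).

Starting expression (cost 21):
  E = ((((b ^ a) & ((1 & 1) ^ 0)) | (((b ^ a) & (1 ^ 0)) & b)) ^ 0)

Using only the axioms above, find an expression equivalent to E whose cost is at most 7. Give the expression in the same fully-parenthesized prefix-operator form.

((b ^ a) & (1 ^ 0))   [cost 7]

step 1: xor_false (→) rewrites ((((b ^ a) & ((1 & 1) ^ 0)) | (((b ^ a) & (1 ^ 0)) & b)) ^ 0) into (((b ^ a) & ((1 & 1) ^ 0)) | (((b ^ a) & (1 ^ 0)) & b))
step 2: and_true (→) rewrites (1 & 1) into 1, now (((b ^ a) & (1 ^ 0)) | (((b ^ a) & (1 ^ 0)) & b))
step 3: absorb_or (→) rewrites (((b ^ a) & (1 ^ 0)) | (((b ^ a) & (1 ^ 0)) & b)) into ((b ^ a) & (1 ^ 0)), reaching cost 7 (bound 7)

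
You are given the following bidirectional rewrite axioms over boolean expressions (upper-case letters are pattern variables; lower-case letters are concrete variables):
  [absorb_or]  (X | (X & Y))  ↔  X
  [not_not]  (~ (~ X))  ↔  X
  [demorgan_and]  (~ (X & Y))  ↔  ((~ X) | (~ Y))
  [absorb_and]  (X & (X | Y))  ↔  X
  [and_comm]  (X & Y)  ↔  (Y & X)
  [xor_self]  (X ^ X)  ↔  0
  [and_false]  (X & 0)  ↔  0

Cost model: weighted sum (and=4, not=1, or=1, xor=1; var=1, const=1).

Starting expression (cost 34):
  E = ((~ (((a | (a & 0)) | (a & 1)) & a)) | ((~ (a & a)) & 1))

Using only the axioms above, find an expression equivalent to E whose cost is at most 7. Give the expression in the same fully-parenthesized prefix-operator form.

(~ (a & a))   [cost 7]

1. [absorb_or →] (a | (a & 0))  →  a;  E = ((~ ((a | (a & 1)) & a)) | ((~ (a & a)) & 1))
2. [absorb_or →] (a | (a & 1))  →  a;  E = ((~ (a & a)) | ((~ (a & a)) & 1))
3. [absorb_or →] ((~ (a & a)) | ((~ (a & a)) & 1))  →  (~ (a & a));  cost 7 ≤ 7, done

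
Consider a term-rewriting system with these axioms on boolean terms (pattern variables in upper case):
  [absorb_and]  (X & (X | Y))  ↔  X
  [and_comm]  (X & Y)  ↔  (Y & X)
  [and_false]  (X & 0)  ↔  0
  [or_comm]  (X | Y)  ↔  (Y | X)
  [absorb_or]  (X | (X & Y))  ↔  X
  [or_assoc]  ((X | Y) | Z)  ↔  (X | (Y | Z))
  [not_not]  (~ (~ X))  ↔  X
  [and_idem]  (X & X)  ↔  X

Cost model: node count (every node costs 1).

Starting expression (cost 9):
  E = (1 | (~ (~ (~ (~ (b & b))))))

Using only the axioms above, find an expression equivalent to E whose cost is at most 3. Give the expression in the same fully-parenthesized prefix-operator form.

(1 | b)   [cost 3]

1. [and_idem →] (b & b)  →  b;  E = (1 | (~ (~ (~ (~ b)))))
2. [not_not →] (~ (~ (~ (~ b))))  →  (~ (~ b));  E = (1 | (~ (~ b)))
3. [not_not →] (~ (~ b))  →  b;  cost 3 ≤ 3, done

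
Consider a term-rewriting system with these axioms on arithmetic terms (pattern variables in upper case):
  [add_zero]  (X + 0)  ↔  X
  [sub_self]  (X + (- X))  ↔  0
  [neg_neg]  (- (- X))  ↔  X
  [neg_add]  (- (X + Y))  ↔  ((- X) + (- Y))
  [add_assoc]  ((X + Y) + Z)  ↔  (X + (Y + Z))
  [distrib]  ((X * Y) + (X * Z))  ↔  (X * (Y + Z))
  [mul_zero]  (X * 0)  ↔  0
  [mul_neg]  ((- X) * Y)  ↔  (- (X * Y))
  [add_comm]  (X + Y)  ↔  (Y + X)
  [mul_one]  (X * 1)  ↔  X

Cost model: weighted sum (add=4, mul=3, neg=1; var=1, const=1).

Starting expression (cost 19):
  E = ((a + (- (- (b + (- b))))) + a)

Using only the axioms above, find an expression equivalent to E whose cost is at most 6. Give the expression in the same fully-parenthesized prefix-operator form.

(a + a)   [cost 6]

(1) (b + (- b))  =[sub_self →]=  0    ⊢ ((a + (- (- 0))) + a)
(2) (- (- 0))  =[neg_neg →]=  0    ⊢ ((a + 0) + a)
(3) (a + 0)  =[add_zero →]=  a    ⊢ cost 6, within 6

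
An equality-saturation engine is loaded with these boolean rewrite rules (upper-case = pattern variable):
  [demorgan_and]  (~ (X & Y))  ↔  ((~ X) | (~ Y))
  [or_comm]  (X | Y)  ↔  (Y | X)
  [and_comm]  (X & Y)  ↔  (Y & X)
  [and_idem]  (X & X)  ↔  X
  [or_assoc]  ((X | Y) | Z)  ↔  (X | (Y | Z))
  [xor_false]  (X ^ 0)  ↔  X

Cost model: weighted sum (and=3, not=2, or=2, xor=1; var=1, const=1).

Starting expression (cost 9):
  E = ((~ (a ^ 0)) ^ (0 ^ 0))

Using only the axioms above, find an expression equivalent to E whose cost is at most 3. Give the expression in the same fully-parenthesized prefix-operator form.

step 1: xor_false (→) rewrites (0 ^ 0) into 0, now ((~ (a ^ 0)) ^ 0)
step 2: xor_false (→) rewrites ((~ (a ^ 0)) ^ 0) into (~ (a ^ 0))
step 3: xor_false (→) rewrites (a ^ 0) into a, reaching cost 3 (bound 3)

(~ a)   [cost 3]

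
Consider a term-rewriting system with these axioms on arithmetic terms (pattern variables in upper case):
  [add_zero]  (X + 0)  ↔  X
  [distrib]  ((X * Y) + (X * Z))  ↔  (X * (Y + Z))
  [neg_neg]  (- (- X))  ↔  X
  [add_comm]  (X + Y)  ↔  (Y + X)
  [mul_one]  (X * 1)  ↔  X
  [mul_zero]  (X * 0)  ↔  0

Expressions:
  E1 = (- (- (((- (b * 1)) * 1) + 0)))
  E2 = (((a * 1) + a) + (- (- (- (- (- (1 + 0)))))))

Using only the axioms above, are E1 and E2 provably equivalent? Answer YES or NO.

All listed rules preserve value, hence provable equivalence implies equal values everywhere; look for a separating assignment.
a=0, b=0 gives E1 ↦ 0, E2 ↦ -1; values differ ⇒ not provably equivalent.

NO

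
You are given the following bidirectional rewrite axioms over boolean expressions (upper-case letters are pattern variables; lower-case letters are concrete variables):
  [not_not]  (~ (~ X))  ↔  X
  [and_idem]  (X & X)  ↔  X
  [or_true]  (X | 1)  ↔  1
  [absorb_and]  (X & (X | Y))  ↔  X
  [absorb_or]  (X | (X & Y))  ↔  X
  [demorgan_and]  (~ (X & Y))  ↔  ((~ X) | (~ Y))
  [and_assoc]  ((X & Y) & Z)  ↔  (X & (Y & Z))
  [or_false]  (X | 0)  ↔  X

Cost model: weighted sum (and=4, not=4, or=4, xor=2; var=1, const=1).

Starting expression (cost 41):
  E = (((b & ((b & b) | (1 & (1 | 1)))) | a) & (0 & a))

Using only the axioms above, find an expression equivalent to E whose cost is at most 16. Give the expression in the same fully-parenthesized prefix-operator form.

1. [and_idem →] (b & b)  →  b;  E = (((b & (b | (1 & (1 | 1)))) | a) & (0 & a))
2. [absorb_and →] (1 & (1 | 1))  →  1;  E = (((b & (b | 1)) | a) & (0 & a))
3. [absorb_and →] (b & (b | 1))  →  b;  cost 16 ≤ 16, done

((b | a) & (0 & a))   [cost 16]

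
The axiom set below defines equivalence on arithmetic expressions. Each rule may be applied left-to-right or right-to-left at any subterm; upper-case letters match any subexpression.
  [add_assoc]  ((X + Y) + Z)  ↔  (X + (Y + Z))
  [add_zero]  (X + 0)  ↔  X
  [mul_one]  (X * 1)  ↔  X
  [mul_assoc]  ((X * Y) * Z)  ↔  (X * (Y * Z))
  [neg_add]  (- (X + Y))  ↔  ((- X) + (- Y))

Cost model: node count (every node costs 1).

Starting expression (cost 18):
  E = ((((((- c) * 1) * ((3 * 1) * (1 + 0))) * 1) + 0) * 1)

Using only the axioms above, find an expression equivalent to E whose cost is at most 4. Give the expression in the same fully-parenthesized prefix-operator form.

((- c) * 3)   [cost 4]

1. [add_zero →] (((((- c) * 1) * ((3 * 1) * (1 + 0))) * 1) + 0)  →  ((((- c) * 1) * ((3 * 1) * (1 + 0))) * 1);  E = (((((- c) * 1) * ((3 * 1) * (1 + 0))) * 1) * 1)
2. [mul_one →] ((- c) * 1)  →  (- c);  E = ((((- c) * ((3 * 1) * (1 + 0))) * 1) * 1)
3. [mul_one →] ((((- c) * ((3 * 1) * (1 + 0))) * 1) * 1)  →  (((- c) * ((3 * 1) * (1 + 0))) * 1)
4. [mul_one →] (((- c) * ((3 * 1) * (1 + 0))) * 1)  →  ((- c) * ((3 * 1) * (1 + 0)))
5. [mul_one →] (3 * 1)  →  3;  E = ((- c) * (3 * (1 + 0)))
6. [add_zero →] (1 + 0)  →  1;  E = ((- c) * (3 * 1))
7. [mul_one →] (3 * 1)  →  3;  cost 4 ≤ 4, done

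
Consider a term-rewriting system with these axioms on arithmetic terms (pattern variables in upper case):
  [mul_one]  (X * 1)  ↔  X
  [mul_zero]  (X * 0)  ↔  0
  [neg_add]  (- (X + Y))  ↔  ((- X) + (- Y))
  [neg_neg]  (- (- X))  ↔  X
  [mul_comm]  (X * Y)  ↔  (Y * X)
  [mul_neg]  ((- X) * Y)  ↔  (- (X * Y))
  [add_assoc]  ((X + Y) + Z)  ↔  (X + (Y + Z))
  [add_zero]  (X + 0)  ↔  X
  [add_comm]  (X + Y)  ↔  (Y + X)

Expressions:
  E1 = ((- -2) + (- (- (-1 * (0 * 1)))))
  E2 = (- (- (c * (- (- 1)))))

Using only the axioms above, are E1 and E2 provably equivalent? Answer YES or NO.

Every axiom is a valid identity, so a rewrite proof would force E1 and E2 to agree under every assignment.
At c=0: E1 = 2 but E2 = 0; they differ, so no derivation exists.

NO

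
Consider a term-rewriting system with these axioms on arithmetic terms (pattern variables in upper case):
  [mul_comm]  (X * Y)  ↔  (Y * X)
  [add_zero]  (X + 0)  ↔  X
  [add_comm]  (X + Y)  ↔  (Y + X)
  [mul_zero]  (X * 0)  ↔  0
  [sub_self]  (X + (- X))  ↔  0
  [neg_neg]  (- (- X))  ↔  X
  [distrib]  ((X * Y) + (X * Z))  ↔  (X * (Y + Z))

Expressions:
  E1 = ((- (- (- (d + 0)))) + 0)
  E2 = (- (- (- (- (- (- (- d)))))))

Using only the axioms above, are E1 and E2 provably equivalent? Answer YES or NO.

1. [neg_neg →] (- (- (d + 0)))  →  (d + 0);  E1 = ((- (d + 0)) + 0)
2. [add_zero →] (d + 0)  →  d;  E1 = ((- d) + 0)
3. [add_zero →] ((- d) + 0)  →  (- d)
4. [neg_neg ←] d  →  (- (- d));  E1 = (- (- (- d)))
5. [neg_neg ←] (- (- (- d)))  →  (- (- (- (- (- d)))))
6. [neg_neg ←] d  →  (- (- d));  this is E2

YES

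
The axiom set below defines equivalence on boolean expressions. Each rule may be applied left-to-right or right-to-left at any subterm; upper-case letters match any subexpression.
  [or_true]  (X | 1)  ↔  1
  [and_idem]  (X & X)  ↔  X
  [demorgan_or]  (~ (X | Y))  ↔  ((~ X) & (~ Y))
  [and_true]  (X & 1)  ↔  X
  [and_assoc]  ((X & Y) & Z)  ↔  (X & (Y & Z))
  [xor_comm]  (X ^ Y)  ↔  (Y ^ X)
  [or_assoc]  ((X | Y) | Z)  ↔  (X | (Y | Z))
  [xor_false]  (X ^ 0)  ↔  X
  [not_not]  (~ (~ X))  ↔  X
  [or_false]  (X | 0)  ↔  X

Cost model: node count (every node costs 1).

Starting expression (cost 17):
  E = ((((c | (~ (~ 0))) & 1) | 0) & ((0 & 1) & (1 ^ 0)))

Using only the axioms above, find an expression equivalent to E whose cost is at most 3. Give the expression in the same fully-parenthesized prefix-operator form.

(1) (~ (~ 0))  =[not_not →]=  0    ⊢ ((((c | 0) & 1) | 0) & ((0 & 1) & (1 ^ 0)))
(2) (1 ^ 0)  =[xor_false →]=  1    ⊢ ((((c | 0) & 1) | 0) & ((0 & 1) & 1))
(3) (((c | 0) & 1) | 0)  =[or_false →]=  ((c | 0) & 1)    ⊢ (((c | 0) & 1) & ((0 & 1) & 1))
(4) (c | 0)  =[or_false →]=  c    ⊢ ((c & 1) & ((0 & 1) & 1))
(5) (0 & 1)  =[and_true →]=  0    ⊢ ((c & 1) & (0 & 1))
(6) (0 & 1)  =[and_true →]=  0    ⊢ ((c & 1) & 0)
(7) (c & 1)  =[and_true →]=  c    ⊢ cost 3, within 3

(c & 0)   [cost 3]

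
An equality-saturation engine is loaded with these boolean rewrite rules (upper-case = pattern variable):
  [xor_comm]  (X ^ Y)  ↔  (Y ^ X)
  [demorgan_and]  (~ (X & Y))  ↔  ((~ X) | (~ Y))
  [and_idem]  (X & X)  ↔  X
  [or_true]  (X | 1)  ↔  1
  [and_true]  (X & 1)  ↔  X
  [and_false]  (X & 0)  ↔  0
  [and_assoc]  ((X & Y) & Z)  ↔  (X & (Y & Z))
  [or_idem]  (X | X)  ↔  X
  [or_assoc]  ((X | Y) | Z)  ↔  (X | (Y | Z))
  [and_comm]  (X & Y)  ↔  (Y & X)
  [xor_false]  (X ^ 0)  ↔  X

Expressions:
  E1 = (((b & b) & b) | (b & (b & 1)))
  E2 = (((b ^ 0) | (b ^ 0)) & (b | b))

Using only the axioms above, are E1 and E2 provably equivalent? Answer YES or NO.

(1) (b & 1)  =[and_true →]=  b    ⊢ (((b & b) & b) | (b & b))
(2) (b & b)  =[and_idem →]=  b    ⊢ ((b & b) | (b & b))
(3) ((b & b) | (b & b))  =[or_idem →]=  (b & b)
(4) b  =[or_idem ←]=  (b | b)    ⊢ (b & (b | b))
(5) b  =[xor_false ←]=  (b ^ 0)    ⊢ ((b ^ 0) & (b | b))
(6) (b ^ 0)  =[or_idem ←]=  ((b ^ 0) | (b ^ 0))    ⊢ E2

YES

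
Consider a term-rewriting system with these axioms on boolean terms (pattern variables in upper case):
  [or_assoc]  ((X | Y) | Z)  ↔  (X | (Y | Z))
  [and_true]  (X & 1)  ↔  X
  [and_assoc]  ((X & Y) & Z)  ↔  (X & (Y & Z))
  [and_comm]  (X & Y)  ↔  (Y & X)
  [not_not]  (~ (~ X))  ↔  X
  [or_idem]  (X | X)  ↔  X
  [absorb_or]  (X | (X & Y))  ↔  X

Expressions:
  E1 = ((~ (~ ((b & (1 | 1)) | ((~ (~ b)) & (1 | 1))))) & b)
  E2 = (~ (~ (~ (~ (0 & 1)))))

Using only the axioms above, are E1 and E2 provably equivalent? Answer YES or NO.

All listed rules preserve value, hence provable equivalence implies equal values everywhere; look for a separating assignment.
b=1 gives E1 ↦ 1, E2 ↦ 0; values differ ⇒ not provably equivalent.

NO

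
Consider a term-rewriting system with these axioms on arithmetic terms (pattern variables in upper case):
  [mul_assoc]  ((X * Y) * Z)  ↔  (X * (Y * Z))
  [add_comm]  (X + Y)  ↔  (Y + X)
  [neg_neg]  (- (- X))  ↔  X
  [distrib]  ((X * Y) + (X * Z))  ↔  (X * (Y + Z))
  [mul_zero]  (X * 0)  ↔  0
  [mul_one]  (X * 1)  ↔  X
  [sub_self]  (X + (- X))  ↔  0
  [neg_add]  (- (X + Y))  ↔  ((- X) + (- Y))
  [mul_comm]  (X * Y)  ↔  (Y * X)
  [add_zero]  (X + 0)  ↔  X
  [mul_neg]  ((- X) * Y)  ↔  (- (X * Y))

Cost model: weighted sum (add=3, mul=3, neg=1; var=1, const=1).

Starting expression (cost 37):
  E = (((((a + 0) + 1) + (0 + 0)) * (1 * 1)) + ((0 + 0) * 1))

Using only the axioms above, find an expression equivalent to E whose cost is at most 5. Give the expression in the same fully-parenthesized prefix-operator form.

(a + 1)   [cost 5]

(1) (a + 0)  =[add_zero →]=  a    ⊢ ((((a + 1) + (0 + 0)) * (1 * 1)) + ((0 + 0) * 1))
(2) (0 + 0)  =[add_zero →]=  0    ⊢ ((((a + 1) + (0 + 0)) * (1 * 1)) + (0 * 1))
(3) (1 * 1)  =[mul_one →]=  1    ⊢ ((((a + 1) + (0 + 0)) * 1) + (0 * 1))
(4) (0 * 1)  =[mul_one →]=  0    ⊢ ((((a + 1) + (0 + 0)) * 1) + 0)
(5) ((((a + 1) + (0 + 0)) * 1) + 0)  =[add_zero →]=  (((a + 1) + (0 + 0)) * 1)
(6) (((a + 1) + (0 + 0)) * 1)  =[mul_one →]=  ((a + 1) + (0 + 0))
(7) (0 + 0)  =[add_zero →]=  0    ⊢ ((a + 1) + 0)
(8) ((a + 1) + 0)  =[add_zero →]=  (a + 1)    ⊢ cost 5, within 5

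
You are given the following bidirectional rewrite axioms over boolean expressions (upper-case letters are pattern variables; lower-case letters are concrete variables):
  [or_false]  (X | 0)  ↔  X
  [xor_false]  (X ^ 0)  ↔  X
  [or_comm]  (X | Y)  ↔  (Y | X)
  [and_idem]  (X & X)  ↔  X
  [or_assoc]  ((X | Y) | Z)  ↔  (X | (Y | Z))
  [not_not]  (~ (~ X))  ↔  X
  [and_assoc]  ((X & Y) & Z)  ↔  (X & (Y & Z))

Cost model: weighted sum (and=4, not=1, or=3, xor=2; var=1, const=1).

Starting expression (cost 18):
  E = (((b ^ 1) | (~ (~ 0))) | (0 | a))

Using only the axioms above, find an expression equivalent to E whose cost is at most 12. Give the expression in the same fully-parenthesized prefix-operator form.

(1) (~ (~ 0))  =[not_not →]=  0    ⊢ (((b ^ 1) | 0) | (0 | a))
(2) (((b ^ 1) | 0) | (0 | a))  =[or_comm →]=  ((0 | a) | ((b ^ 1) | 0))
(3) ((b ^ 1) | 0)  =[or_false →]=  (b ^ 1)    ⊢ cost 12, within 12

((0 | a) | (b ^ 1))   [cost 12]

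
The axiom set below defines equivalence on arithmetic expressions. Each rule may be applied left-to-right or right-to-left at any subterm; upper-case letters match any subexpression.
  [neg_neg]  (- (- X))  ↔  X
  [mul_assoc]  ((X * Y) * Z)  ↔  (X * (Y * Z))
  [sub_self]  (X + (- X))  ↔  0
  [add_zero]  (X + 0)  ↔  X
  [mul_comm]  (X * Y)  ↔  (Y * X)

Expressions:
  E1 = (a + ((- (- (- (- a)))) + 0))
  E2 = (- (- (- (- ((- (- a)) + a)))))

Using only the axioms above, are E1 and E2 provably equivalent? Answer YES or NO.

YES

(1) (- (- (- (- a))))  =[neg_neg →]=  (- (- a))    ⊢ (a + ((- (- a)) + 0))
(2) (- (- a))  =[neg_neg →]=  a    ⊢ (a + (a + 0))
(3) (a + 0)  =[add_zero →]=  a    ⊢ (a + a)
(4) (a + a)  =[neg_neg ←]=  (- (- (a + a)))
(5) (a + a)  =[neg_neg ←]=  (- (- (a + a)))    ⊢ (- (- (- (- (a + a)))))
(6) a  =[neg_neg ←]=  (- (- a))    ⊢ E2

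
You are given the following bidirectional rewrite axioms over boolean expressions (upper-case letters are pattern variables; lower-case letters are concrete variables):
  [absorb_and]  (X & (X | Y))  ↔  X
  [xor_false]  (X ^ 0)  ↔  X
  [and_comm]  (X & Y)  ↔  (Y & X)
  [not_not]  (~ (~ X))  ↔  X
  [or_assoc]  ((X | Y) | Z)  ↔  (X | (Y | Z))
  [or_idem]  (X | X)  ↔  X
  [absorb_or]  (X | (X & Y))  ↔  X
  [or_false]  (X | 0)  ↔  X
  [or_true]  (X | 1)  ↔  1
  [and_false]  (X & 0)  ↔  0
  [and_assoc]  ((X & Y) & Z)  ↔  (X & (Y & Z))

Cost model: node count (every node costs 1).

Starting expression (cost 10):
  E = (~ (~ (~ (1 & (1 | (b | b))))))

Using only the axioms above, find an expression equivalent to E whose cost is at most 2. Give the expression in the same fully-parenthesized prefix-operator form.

(1) (b | b)  =[or_idem →]=  b    ⊢ (~ (~ (~ (1 & (1 | b)))))
(2) (1 & (1 | b))  =[absorb_and →]=  1    ⊢ (~ (~ (~ 1)))
(3) (~ (~ (~ 1)))  =[not_not →]=  (~ 1)    ⊢ cost 2, within 2

(~ 1)   [cost 2]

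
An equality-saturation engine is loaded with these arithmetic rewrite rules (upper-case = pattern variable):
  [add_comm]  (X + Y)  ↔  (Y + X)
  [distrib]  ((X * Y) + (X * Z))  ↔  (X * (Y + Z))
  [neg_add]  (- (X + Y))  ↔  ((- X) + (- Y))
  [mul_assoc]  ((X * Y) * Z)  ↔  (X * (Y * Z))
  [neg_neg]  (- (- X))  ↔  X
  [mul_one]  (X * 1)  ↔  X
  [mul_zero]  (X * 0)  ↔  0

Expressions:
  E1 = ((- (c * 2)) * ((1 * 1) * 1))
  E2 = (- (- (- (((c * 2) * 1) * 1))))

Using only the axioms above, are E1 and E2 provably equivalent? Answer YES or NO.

step 1: mul_one (→) rewrites ((1 * 1) * 1) into (1 * 1), now ((- (c * 2)) * (1 * 1))
step 2: mul_one (→) rewrites (1 * 1) into 1, now ((- (c * 2)) * 1)
step 3: mul_one (→) rewrites ((- (c * 2)) * 1) into (- (c * 2))
step 4: neg_neg (←) rewrites (- (c * 2)) into (- (- (- (c * 2))))
step 5: mul_one (←) rewrites (c * 2) into ((c * 2) * 1), now (- (- (- ((c * 2) * 1))))
step 6: mul_one (←) rewrites (c * 2) into ((c * 2) * 1), which is E2

YES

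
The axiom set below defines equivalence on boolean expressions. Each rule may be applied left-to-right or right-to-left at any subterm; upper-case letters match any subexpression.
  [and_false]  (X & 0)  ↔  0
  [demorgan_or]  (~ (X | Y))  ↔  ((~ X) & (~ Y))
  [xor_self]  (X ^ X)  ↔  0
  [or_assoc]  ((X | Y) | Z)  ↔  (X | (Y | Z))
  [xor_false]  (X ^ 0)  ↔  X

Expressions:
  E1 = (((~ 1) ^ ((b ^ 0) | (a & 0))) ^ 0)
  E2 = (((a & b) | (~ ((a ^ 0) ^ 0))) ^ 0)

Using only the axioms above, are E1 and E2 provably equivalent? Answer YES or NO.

NO

The axioms are sound identities: if E1 ↔* E2 then E1 and E2 evaluate identically under any assignment.
Under a=0, b=0: E1 evaluates to 0, E2 to 1. Distinct ⇒ no rewrite sequence connects them.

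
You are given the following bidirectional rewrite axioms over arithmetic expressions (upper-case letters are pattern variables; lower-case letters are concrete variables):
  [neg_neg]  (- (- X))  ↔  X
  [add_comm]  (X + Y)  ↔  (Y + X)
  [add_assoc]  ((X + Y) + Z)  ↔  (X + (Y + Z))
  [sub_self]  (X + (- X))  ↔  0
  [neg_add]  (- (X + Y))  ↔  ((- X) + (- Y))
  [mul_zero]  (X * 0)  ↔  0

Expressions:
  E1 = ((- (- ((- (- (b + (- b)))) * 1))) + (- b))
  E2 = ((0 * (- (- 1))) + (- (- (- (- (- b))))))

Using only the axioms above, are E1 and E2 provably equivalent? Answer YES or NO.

YES

step 1: neg_neg (→) rewrites (- (- ((- (- (b + (- b)))) * 1))) into ((- (- (b + (- b)))) * 1), now (((- (- (b + (- b)))) * 1) + (- b))
step 2: neg_neg (→) rewrites (- (- (b + (- b)))) into (b + (- b)), now (((b + (- b)) * 1) + (- b))
step 3: sub_self (→) rewrites (b + (- b)) into 0, now ((0 * 1) + (- b))
step 4: neg_neg (←) rewrites (- b) into (- (- (- b))), now ((0 * 1) + (- (- (- b))))
step 5: neg_neg (←) rewrites 1 into (- (- 1)), now ((0 * (- (- 1))) + (- (- (- b))))
step 6: neg_neg (←) rewrites b into (- (- b)), which is E2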